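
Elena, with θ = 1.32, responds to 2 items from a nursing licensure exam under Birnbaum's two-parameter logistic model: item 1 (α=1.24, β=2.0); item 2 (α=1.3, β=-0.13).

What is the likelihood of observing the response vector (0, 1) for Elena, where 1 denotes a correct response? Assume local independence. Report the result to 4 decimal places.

0.6070

P(θ) = 1 / (1 + exp(−α(θ − β)))
P_1 = 1/(1+e^{0.8432}) = 0.3009
P_2 = 1/(1+e^{-1.8850}) = 0.8682
L = (1−P_1) × P_2 = 0.6991 × 0.8682 = 0.60698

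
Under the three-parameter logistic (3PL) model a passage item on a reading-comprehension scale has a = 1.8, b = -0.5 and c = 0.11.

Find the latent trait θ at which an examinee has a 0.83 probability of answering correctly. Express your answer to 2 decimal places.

0.30

P(θ) = c + (1 − c) · 1 / (1 + exp(−a(θ − b)))
Remove guessing floor: (0.83 − 0.11)/(1 − 0.11) = 0.8090
logit = ln(0.8090/0.1910) = 1.4435
θ = b + logit/(a) = -0.5 + 1.4435/1.8000 = 0.3019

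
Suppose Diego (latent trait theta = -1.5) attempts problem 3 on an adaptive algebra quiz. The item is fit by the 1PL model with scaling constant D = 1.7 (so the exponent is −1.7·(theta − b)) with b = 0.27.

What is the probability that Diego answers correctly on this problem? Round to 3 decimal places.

0.047

P(theta) = 1 / (1 + exp(−D·(theta − b)))
Exponent: 1.7 × (-1.5 − 0.27) = -3.0090
1/(1 + e^{3.0090}) = 0.0470
P = 0.0470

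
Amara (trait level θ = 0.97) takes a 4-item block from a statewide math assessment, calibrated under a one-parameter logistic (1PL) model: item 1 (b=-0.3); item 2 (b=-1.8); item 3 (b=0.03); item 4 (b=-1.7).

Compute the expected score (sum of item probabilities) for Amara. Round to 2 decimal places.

3.38

P(θ) = 1 / (1 + exp(−(θ − b)))
P_1 = 1/(1+e^{-1.2700}) = 0.7807
P_2 = 1/(1+e^{-2.7700}) = 0.9410
P_3 = 1/(1+e^{-0.9400}) = 0.7191
P_4 = 1/(1+e^{-2.6700}) = 0.9352
E[score] = 0.7807 + 0.9410 + 0.7191 + 0.9352 = 3.3761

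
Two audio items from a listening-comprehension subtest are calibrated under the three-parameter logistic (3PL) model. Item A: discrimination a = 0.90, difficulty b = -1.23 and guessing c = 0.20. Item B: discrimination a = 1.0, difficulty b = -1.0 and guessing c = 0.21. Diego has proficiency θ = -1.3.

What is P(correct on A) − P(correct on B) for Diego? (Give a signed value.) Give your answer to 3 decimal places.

0.041

P(θ) = c + (1 − c) · 1 / (1 + exp(−a(θ − b)))
P_A = 0.5874
P_B = 0.5462
P_A − P_B = 0.0412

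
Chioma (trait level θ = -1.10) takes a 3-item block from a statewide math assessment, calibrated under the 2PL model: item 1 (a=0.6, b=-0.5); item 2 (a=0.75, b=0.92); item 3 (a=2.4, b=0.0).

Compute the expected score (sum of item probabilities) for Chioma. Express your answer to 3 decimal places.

0.658

P(θ) = 1 / (1 + exp(−a(θ − b)))
P_1 = 1/(1+e^{0.3600}) = 0.4110
P_2 = 1/(1+e^{1.5150}) = 0.1802
P_3 = 1/(1+e^{2.6400}) = 0.0666
E[score] = 0.4110 + 0.1802 + 0.0666 = 0.6578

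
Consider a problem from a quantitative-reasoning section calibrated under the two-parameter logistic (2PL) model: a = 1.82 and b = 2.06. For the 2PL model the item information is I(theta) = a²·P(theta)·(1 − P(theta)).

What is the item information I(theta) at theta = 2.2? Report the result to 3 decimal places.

0.815

P = 1/(1+e^{-0.2548}) = 0.5634
P(1−P) = 0.5634 × 0.4366 = 0.2460
I = a² × P(1−P) = 1.82² × 0.2460 = 0.81480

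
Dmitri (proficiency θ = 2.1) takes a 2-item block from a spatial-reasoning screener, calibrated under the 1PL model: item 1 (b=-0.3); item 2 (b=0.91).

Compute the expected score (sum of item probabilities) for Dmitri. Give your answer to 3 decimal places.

1.684

P(θ) = 1 / (1 + exp(−(θ − b)))
P_1 = 1/(1+e^{-2.4000}) = 0.9168
P_2 = 1/(1+e^{-1.1900}) = 0.7667
E[score] = 0.9168 + 0.7667 = 1.6836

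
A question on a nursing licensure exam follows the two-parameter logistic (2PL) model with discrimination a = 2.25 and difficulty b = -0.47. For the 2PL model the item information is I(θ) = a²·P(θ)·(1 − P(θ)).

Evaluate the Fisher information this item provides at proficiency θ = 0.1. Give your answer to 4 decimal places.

0.8605

P = 1/(1+e^{-1.2825}) = 0.7829
P(1−P) = 0.7829 × 0.2171 = 0.1700
I = a² × P(1−P) = 2.25² × 0.1700 = 0.86053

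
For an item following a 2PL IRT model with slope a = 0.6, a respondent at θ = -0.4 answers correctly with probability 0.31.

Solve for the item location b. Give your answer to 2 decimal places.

0.93

P(θ) = 1 / (1 + exp(−a(θ − b)))
logit(0.31) = ln(0.31/0.69) = -0.8001
b = θ − logit/(a) = -0.4 − (-0.8001)/0.6000 = 0.9335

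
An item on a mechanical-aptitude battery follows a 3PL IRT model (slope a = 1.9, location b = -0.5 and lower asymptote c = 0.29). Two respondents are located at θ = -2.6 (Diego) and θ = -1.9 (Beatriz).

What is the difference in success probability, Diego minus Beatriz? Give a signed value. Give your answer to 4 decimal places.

-0.0335

P(θ) = c + (1 − c) · 1 / (1 + exp(−a(θ − b)))
P(Diego) = 0.3029  [exponent -3.9900]
P(Beatriz) = 0.3364  [exponent -2.6600]
Difference = 0.3029 − 0.3364 = -0.0335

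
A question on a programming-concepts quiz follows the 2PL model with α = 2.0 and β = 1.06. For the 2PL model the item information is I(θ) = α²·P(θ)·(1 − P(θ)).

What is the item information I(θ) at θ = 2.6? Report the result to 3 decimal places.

P = 1/(1+e^{-3.0800}) = 0.9561
P(1−P) = 0.9561 × 0.0439 = 0.0420
I = α² × P(1−P) = 2.0² × 0.0420 = 0.16804

0.168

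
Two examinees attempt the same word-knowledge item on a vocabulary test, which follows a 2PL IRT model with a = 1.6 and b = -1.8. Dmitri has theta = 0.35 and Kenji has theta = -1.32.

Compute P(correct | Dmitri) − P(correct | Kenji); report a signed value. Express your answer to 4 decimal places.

0.2858

P(theta) = 1 / (1 + exp(−a(theta − b)))
P(Dmitri) = 0.9689  [exponent 3.4400]
P(Kenji) = 0.6831  [exponent 0.7680]
Difference = 0.9689 − 0.6831 = 0.2858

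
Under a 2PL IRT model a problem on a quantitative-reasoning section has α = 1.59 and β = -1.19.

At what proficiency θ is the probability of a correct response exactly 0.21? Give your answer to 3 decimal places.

P(θ) = 1 / (1 + exp(−α(θ − β)))
logit = ln(0.2100/0.7900) = -1.3249
θ = β + logit/(α) = -1.19 + (-1.3249)/1.5900 = -2.0233

-2.023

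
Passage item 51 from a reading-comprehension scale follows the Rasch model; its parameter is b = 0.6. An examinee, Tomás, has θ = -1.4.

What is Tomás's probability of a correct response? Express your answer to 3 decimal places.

P(θ) = 1 / (1 + exp(−(θ − b)))
Exponent: (-1.4 − 0.6) = -2.0000
1/(1 + e^{2.0000}) = 0.1192
P = 0.1192

0.119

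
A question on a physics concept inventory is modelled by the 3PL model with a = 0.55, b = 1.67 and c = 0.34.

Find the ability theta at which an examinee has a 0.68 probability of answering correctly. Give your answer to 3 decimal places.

P(theta) = c + (1 − c) · 1 / (1 + exp(−a(theta − b)))
Remove guessing floor: (0.68 − 0.34)/(1 − 0.34) = 0.5152
logit = ln(0.5152/0.4848) = 0.0606
theta = b + logit/(a) = 1.67 + 0.0606/0.5500 = 1.7802

1.780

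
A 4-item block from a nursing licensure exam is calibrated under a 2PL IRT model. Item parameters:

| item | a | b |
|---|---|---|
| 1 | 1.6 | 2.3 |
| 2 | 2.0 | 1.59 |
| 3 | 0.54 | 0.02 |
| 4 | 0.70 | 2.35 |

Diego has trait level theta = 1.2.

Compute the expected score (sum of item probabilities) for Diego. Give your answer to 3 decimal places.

1.424

P(theta) = 1 / (1 + exp(−a(theta − b)))
P_1 = 1/(1+e^{1.7600}) = 0.1468
P_2 = 1/(1+e^{0.7800}) = 0.3143
P_3 = 1/(1+e^{-0.6372}) = 0.6541
P_4 = 1/(1+e^{0.8050}) = 0.3090
E[score] = 0.1468 + 0.3143 + 0.6541 + 0.3090 = 1.4242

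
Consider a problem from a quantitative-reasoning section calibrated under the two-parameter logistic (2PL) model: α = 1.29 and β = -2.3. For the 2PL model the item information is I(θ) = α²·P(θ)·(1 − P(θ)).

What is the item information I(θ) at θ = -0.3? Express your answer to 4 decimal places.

0.1090

P = 1/(1+e^{-2.5800}) = 0.9296
P(1−P) = 0.9296 × 0.0704 = 0.0655
I = α² × P(1−P) = 1.29² × 0.0655 = 0.10896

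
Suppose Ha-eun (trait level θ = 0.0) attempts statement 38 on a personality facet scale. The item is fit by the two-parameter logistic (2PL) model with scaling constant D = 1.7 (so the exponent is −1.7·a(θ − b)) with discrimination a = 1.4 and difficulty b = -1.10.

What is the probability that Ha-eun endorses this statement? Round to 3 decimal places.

P(θ) = 1 / (1 + exp(−D·a(θ − b)))
Exponent: 1.7 × 1.4 × (0.0 − (-1.10)) = 2.6180
1/(1 + e^{-2.6180}) = 0.9320
P = 0.9320

0.932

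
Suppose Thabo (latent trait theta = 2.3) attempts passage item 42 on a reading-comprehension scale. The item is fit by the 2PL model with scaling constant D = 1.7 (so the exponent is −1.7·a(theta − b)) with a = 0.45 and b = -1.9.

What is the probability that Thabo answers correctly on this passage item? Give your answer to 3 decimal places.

0.961

P(theta) = 1 / (1 + exp(−D·a(theta − b)))
Exponent: 1.7 × 0.45 × (2.3 − (-1.9)) = 3.2130
1/(1 + e^{-3.2130}) = 0.9613
P = 0.9613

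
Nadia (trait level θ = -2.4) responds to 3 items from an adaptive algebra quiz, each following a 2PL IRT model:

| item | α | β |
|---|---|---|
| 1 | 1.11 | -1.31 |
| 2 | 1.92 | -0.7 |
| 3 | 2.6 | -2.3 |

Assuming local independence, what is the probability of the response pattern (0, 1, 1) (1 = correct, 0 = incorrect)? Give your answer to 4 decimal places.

P(θ) = 1 / (1 + exp(−α(θ − β)))
P_1 = 1/(1+e^{1.2099}) = 0.2297
P_2 = 1/(1+e^{3.2640}) = 0.0368
P_3 = 1/(1+e^{0.2600}) = 0.4354
L = (1−P_1) × P_2 × P_3 = 0.7703 × 0.0368 × 0.4354 = 0.01235

0.0124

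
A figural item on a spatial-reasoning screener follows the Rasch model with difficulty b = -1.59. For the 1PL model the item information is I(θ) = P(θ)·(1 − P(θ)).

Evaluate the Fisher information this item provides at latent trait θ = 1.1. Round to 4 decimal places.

P = 1/(1+e^{-2.6900}) = 0.9364
P(1−P) = 0.9364 × 0.0636 = 0.0595
I = P(1−P) = 0.05953

0.0595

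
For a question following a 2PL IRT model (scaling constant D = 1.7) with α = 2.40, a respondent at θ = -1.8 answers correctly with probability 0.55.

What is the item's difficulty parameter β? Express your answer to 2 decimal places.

-1.85

P(θ) = 1 / (1 + exp(−D·α(θ − β)))
logit(0.55) = ln(0.55/0.45) = 0.2007
β = θ − logit/(1.7·α) = -1.8 − 0.2007/4.0800 = -1.8492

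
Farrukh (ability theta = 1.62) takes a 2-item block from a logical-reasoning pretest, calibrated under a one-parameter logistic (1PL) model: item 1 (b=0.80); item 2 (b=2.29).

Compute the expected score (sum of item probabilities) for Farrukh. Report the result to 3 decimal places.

1.033

P(theta) = 1 / (1 + exp(−(theta − b)))
P_1 = 1/(1+e^{-0.8200}) = 0.6942
P_2 = 1/(1+e^{0.6700}) = 0.3385
E[score] = 0.6942 + 0.3385 = 1.0327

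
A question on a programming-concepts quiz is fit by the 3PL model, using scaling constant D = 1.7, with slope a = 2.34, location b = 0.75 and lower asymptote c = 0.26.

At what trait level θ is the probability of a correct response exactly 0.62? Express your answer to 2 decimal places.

P(θ) = c + (1 − c) · 1 / (1 + exp(−D·a(θ − b)))
Remove guessing floor: (0.62 − 0.26)/(1 − 0.26) = 0.4865
logit = ln(0.4865/0.5135) = -0.0541
θ = b + logit/(1.7·a) = 0.75 + (-0.0541)/3.9780 = 0.7364

0.74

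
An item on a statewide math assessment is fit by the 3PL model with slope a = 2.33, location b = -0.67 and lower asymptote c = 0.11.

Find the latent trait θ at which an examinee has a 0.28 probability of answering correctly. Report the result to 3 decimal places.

-1.290

P(θ) = c + (1 − c) · 1 / (1 + exp(−a(θ − b)))
Remove guessing floor: (0.28 − 0.11)/(1 − 0.11) = 0.1910
logit = ln(0.1910/0.8090) = -1.4435
θ = b + logit/(a) = -0.67 + (-1.4435)/2.3300 = -1.2895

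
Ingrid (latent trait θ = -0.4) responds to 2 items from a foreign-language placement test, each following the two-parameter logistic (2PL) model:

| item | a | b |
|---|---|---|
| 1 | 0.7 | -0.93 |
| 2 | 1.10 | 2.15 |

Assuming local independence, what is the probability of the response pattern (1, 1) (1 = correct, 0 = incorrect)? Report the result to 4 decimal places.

P(θ) = 1 / (1 + exp(−a(θ − b)))
P_1 = 1/(1+e^{-0.3710}) = 0.5917
P_2 = 1/(1+e^{2.8050}) = 0.0571
L = P_1 × P_2 = 0.5917 × 0.0571 = 0.03376

0.0338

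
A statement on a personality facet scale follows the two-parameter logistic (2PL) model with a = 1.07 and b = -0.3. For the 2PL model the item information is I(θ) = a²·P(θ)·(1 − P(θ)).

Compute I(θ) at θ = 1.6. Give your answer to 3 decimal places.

P = 1/(1+e^{-2.0330}) = 0.8842
P(1−P) = 0.8842 × 0.1158 = 0.1024
I = a² × P(1−P) = 1.07² × 0.1024 = 0.11721

0.117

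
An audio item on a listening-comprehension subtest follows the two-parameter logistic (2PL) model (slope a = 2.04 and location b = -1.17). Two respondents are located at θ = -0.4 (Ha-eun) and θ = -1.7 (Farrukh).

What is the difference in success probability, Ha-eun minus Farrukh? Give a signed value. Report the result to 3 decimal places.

0.575

P(θ) = 1 / (1 + exp(−a(θ − b)))
P(Ha-eun) = 0.8279  [exponent 1.5708]
P(Farrukh) = 0.2533  [exponent -1.0812]
Difference = 0.8279 − 0.2533 = 0.5746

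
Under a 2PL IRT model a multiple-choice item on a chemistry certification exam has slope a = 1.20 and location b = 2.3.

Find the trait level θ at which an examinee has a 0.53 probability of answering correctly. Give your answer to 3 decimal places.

P(θ) = 1 / (1 + exp(−a(θ − b)))
logit = ln(0.5300/0.4700) = 0.1201
θ = b + logit/(a) = 2.3 + 0.1201/1.2000 = 2.4001

2.400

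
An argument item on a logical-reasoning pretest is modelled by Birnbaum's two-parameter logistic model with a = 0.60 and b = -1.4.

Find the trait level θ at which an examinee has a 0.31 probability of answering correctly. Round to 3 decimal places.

-2.734

P(θ) = 1 / (1 + exp(−a(θ − b)))
logit = ln(0.3100/0.6900) = -0.8001
θ = b + logit/(a) = -1.4 + (-0.8001)/0.6000 = -2.7335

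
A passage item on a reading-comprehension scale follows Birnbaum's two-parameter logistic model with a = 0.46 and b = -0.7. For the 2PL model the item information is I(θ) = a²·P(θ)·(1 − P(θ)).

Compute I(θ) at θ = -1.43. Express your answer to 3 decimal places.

0.051

P = 1/(1+e^{0.3358}) = 0.4168
P(1−P) = 0.4168 × 0.5832 = 0.2431
I = a² × P(1−P) = 0.46² × 0.2431 = 0.05144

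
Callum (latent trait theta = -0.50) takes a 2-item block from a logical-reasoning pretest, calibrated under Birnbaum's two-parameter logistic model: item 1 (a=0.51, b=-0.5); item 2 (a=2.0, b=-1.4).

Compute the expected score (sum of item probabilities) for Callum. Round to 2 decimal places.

P(theta) = 1 / (1 + exp(−a(theta − b)))
P_1 = 1/(1+e^{0.0000}) = 0.5000
P_2 = 1/(1+e^{-1.8000}) = 0.8581
E[score] = 0.5000 + 0.8581 = 1.3581

1.36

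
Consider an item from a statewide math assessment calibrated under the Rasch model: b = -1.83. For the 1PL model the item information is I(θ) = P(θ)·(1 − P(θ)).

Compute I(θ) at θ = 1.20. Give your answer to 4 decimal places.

0.0440

P = 1/(1+e^{-3.0300}) = 0.9539
P(1−P) = 0.9539 × 0.0461 = 0.0440
I = P(1−P) = 0.04396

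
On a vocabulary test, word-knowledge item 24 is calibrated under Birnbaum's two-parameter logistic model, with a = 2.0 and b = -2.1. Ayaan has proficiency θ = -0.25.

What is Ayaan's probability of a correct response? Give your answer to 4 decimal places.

0.9759

P(θ) = 1 / (1 + exp(−a(θ − b)))
Exponent: 2.0 × (-0.25 − (-2.1)) = 3.7000
1/(1 + e^{-3.7000}) = 0.9759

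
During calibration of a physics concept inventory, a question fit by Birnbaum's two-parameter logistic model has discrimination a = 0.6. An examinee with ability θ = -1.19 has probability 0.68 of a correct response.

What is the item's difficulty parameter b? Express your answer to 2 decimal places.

P(θ) = 1 / (1 + exp(−a(θ − b)))
logit(0.68) = ln(0.68/0.32) = 0.7538
b = θ − logit/(a) = -1.19 − 0.7538/0.6000 = -2.4463

-2.45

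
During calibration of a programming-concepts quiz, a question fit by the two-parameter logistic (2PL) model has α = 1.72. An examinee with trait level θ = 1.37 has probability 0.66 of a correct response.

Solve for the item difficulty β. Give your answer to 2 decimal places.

P(θ) = 1 / (1 + exp(−α(θ − β)))
logit(0.66) = ln(0.66/0.34) = 0.6633
β = θ − logit/(α) = 1.37 − 0.6633/1.7200 = 0.9844

0.98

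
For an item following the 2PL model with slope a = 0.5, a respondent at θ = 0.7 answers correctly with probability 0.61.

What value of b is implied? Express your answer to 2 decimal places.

P(θ) = 1 / (1 + exp(−a(θ − b)))
logit(0.61) = ln(0.61/0.39) = 0.4473
b = θ − logit/(a) = 0.7 − 0.4473/0.5000 = -0.1946

-0.19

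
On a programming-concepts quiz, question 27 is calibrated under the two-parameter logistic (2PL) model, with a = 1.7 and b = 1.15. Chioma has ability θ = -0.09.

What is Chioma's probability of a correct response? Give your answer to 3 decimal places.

P(θ) = 1 / (1 + exp(−a(θ − b)))
Exponent: 1.7 × (-0.09 − 1.15) = -2.1080
1/(1 + e^{2.1080}) = 0.1083

0.108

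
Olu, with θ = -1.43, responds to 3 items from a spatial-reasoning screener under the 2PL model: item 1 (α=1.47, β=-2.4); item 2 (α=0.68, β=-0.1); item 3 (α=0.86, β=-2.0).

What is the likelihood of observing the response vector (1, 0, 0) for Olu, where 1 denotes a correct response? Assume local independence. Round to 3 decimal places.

P(θ) = 1 / (1 + exp(−α(θ − β)))
P_1 = 1/(1+e^{-1.4259}) = 0.8063
P_2 = 1/(1+e^{0.9044}) = 0.2881
P_3 = 1/(1+e^{-0.4902}) = 0.6202
L = P_1 × (1−P_2) × (1−P_3) = 0.8063 × 0.7119 × 0.3798 = 0.21801

0.218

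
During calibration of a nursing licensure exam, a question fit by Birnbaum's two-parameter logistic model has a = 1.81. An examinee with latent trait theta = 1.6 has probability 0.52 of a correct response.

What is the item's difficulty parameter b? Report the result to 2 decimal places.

1.56

P(theta) = 1 / (1 + exp(−a(theta − b)))
logit(0.52) = ln(0.52/0.48) = 0.0800
b = theta − logit/(a) = 1.6 − 0.0800/1.8100 = 1.5558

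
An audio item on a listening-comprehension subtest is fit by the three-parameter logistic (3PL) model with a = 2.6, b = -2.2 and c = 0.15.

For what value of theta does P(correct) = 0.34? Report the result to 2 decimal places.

-2.68

P(theta) = c + (1 − c) · 1 / (1 + exp(−a(theta − b)))
Remove guessing floor: (0.34 − 0.15)/(1 − 0.15) = 0.2235
logit = ln(0.2235/0.7765) = -1.2452
theta = b + logit/(a) = -2.2 + (-1.2452)/2.6000 = -2.6789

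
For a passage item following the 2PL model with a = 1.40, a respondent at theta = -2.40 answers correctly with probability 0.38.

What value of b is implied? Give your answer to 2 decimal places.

-2.05

P(theta) = 1 / (1 + exp(−a(theta − b)))
logit(0.38) = ln(0.38/0.62) = -0.4895
b = theta − logit/(a) = -2.40 − (-0.4895)/1.4000 = -2.0503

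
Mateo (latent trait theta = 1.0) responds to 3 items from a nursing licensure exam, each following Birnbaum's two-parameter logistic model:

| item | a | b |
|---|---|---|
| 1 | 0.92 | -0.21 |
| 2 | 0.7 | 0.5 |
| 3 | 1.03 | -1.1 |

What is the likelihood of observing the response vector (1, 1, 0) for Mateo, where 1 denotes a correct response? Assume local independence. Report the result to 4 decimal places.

0.0455

P(theta) = 1 / (1 + exp(−a(theta − b)))
P_1 = 1/(1+e^{-1.1132}) = 0.7527
P_2 = 1/(1+e^{-0.3500}) = 0.5866
P_3 = 1/(1+e^{-2.1630}) = 0.8969
L = P_1 × P_2 × (1−P_3) = 0.7527 × 0.5866 × 0.1031 = 0.04554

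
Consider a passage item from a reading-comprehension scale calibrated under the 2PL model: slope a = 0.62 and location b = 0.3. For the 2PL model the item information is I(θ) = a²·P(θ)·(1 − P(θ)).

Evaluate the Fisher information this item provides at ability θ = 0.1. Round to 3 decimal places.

0.096

P = 1/(1+e^{0.1240}) = 0.4690
P(1−P) = 0.4690 × 0.5310 = 0.2490
I = a² × P(1−P) = 0.62² × 0.2490 = 0.09573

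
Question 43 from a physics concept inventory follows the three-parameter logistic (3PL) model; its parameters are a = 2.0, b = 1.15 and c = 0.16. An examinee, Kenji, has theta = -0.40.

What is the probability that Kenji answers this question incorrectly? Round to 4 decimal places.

0.8038

P(theta) = c + (1 − c) · 1 / (1 + exp(−a(theta − b)))
Exponent: 2.0 × (-0.40 − 1.15) = -3.1000
1/(1 + e^{3.1000}) = 0.0431
P = 0.16 + 0.84 × 0.0431 = 0.1962
P(incorrect) = 1 − 0.1962 = 0.8038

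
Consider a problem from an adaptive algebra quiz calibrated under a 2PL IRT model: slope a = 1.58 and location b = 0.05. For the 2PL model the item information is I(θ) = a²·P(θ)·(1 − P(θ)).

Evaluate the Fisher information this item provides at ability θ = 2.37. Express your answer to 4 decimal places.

0.0607

P = 1/(1+e^{-3.6656}) = 0.9750
P(1−P) = 0.9750 × 0.0250 = 0.0243
I = a² × P(1−P) = 1.58² × 0.0243 = 0.06073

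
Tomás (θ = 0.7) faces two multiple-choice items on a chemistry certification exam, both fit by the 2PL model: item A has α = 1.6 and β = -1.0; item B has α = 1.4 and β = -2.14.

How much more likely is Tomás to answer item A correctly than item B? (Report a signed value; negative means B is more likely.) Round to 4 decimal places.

-0.0434

P(θ) = 1 / (1 + exp(−α(θ − β)))
P_A = 0.9382
P_B = 0.9816
P_A − P_B = -0.0434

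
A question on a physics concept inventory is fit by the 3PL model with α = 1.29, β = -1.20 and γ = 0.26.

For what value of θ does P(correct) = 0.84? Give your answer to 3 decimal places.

-0.202

P(θ) = γ + (1 − γ) · 1 / (1 + exp(−α(θ − β)))
Remove guessing floor: (0.84 − 0.26)/(1 − 0.26) = 0.7838
logit = ln(0.7838/0.2162) = 1.2879
θ = β + logit/(α) = -1.20 + 1.2879/1.2900 = -0.2017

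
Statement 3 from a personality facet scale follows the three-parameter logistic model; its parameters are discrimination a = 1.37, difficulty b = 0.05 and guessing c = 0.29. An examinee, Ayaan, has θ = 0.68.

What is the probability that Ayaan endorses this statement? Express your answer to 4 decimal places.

P(θ) = c + (1 − c) · 1 / (1 + exp(−a(θ − b)))
Exponent: 1.37 × (0.68 − 0.05) = 0.8631
1/(1 + e^{-0.8631}) = 0.7033
P = 0.29 + 0.71 × 0.7033 = 0.7893

0.7893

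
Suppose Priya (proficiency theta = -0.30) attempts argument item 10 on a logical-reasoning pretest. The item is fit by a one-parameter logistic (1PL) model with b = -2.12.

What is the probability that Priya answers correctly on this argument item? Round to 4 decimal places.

P(theta) = 1 / (1 + exp(−(theta − b)))
Exponent: (-0.30 − (-2.12)) = 1.8200
1/(1 + e^{-1.8200}) = 0.8606
P = 0.8606

0.8606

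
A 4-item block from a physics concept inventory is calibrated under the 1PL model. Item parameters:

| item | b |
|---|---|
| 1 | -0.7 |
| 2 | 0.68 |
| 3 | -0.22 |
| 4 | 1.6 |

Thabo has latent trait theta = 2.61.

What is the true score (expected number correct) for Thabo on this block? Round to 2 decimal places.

P(theta) = 1 / (1 + exp(−(theta − b)))
P_1 = 1/(1+e^{-3.3100}) = 0.9648
P_2 = 1/(1+e^{-1.9300}) = 0.8732
P_3 = 1/(1+e^{-2.8300}) = 0.9443
P_4 = 1/(1+e^{-1.0100}) = 0.7330
E[score] = 0.9648 + 0.8732 + 0.9443 + 0.7330 = 3.5153

3.52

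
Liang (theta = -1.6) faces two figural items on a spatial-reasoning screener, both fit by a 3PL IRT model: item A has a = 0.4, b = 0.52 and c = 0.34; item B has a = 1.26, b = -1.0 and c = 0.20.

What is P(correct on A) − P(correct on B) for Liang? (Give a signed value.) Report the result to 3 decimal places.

P(theta) = c + (1 − c) · 1 / (1 + exp(−a(theta − b)))
P_A = 0.5379
P_B = 0.4556
P_A − P_B = 0.0823

0.082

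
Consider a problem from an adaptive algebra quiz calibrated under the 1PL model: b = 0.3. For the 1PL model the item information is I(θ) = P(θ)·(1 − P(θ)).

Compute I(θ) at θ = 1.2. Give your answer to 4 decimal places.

P = 1/(1+e^{-0.9000}) = 0.7109
P(1−P) = 0.7109 × 0.2891 = 0.2055
I = P(1−P) = 0.20550

0.2055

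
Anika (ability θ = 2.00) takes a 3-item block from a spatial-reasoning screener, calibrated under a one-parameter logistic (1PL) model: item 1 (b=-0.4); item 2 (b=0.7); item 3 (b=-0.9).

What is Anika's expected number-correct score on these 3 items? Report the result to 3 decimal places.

2.651

P(θ) = 1 / (1 + exp(−(θ − b)))
P_1 = 1/(1+e^{-2.4000}) = 0.9168
P_2 = 1/(1+e^{-1.3000}) = 0.7858
P_3 = 1/(1+e^{-2.9000}) = 0.9478
E[score] = 0.9168 + 0.7858 + 0.9478 = 2.6505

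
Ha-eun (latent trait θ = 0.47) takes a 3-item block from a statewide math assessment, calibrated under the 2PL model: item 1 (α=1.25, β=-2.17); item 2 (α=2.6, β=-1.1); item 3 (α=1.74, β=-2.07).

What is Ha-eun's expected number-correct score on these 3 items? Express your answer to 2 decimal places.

P(θ) = 1 / (1 + exp(−α(θ − β)))
P_1 = 1/(1+e^{-3.3000}) = 0.9644
P_2 = 1/(1+e^{-4.0820}) = 0.9834
P_3 = 1/(1+e^{-4.4196}) = 0.9881
E[score] = 0.9644 + 0.9834 + 0.9881 = 2.9359

2.94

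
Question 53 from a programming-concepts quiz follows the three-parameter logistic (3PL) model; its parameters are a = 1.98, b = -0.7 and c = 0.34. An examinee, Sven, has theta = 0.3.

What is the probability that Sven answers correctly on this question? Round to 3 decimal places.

P(theta) = c + (1 − c) · 1 / (1 + exp(−a(theta − b)))
Exponent: 1.98 × (0.3 − (-0.7)) = 1.9800
1/(1 + e^{-1.9800}) = 0.8787
P = 0.34 + 0.66 × 0.8787 = 0.9199

0.920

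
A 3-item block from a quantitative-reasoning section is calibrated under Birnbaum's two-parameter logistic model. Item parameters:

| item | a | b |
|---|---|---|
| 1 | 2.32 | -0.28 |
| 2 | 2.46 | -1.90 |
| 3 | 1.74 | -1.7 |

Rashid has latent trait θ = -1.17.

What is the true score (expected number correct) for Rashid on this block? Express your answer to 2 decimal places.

P(θ) = 1 / (1 + exp(−a(θ − b)))
P_1 = 1/(1+e^{2.0648}) = 0.1126
P_2 = 1/(1+e^{-1.7958}) = 0.8576
P_3 = 1/(1+e^{-0.9222}) = 0.7155
E[score] = 0.1126 + 0.8576 + 0.7155 = 1.6857

1.69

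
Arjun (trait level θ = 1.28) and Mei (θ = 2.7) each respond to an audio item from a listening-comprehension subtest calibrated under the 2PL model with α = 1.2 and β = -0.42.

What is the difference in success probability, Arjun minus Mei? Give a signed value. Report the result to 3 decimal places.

-0.092

P(θ) = 1 / (1 + exp(−α(θ − β)))
P(Arjun) = 0.8849  [exponent 2.0400]
P(Mei) = 0.9769  [exponent 3.7440]
Difference = 0.8849 − 0.9769 = -0.0920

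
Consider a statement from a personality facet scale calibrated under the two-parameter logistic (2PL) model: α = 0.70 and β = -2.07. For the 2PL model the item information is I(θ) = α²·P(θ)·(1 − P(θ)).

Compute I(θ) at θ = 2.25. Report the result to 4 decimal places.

0.0217

P = 1/(1+e^{-3.0240}) = 0.9536
P(1−P) = 0.9536 × 0.0464 = 0.0442
I = α² × P(1−P) = 0.70² × 0.0442 = 0.02166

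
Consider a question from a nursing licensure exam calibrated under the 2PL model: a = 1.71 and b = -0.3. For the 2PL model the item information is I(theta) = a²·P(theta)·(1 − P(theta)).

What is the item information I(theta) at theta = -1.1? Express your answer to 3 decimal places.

P = 1/(1+e^{1.3680}) = 0.2029
P(1−P) = 0.2029 × 0.7971 = 0.1618
I = a² × P(1−P) = 1.71² × 0.1618 = 0.47299

0.473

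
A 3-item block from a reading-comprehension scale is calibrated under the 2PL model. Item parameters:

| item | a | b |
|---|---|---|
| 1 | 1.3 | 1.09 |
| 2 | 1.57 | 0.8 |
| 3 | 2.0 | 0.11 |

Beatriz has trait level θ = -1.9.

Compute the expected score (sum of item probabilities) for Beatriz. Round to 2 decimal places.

0.05

P(θ) = 1 / (1 + exp(−a(θ − b)))
P_1 = 1/(1+e^{3.8870}) = 0.0201
P_2 = 1/(1+e^{4.2390}) = 0.0142
P_3 = 1/(1+e^{4.0200}) = 0.0176
E[score] = 0.0201 + 0.0142 + 0.0176 = 0.0519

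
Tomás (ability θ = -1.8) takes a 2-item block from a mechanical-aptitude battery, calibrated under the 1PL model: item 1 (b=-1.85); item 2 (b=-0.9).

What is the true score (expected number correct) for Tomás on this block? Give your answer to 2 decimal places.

P(θ) = 1 / (1 + exp(−(θ − b)))
P_1 = 1/(1+e^{-0.0500}) = 0.5125
P_2 = 1/(1+e^{0.9000}) = 0.2891
E[score] = 0.5125 + 0.2891 = 0.8015

0.80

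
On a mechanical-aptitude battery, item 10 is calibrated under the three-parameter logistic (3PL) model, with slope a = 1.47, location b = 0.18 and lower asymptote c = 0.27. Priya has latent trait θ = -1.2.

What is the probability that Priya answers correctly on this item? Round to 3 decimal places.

0.355

P(θ) = c + (1 − c) · 1 / (1 + exp(−a(θ − b)))
Exponent: 1.47 × (-1.2 − 0.18) = -2.0286
1/(1 + e^{2.0286}) = 0.1162
P = 0.27 + 0.73 × 0.1162 = 0.3548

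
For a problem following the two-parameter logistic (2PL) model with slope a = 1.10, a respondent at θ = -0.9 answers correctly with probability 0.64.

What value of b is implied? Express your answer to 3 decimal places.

-1.423

P(θ) = 1 / (1 + exp(−a(θ − b)))
logit(0.64) = ln(0.64/0.36) = 0.5754
b = θ − logit/(a) = -0.9 − 0.5754/1.1000 = -1.4231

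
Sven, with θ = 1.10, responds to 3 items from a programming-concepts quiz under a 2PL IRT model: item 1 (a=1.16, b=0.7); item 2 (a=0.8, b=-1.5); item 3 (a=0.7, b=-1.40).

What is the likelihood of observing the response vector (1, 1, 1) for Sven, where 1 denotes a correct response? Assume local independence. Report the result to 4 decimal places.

0.4650

P(θ) = 1 / (1 + exp(−a(θ − b)))
P_1 = 1/(1+e^{-0.4640}) = 0.6140
P_2 = 1/(1+e^{-2.0800}) = 0.8889
P_3 = 1/(1+e^{-1.7500}) = 0.8520
L = P_1 × P_2 × P_3 = 0.6140 × 0.8889 × 0.8520 = 0.46498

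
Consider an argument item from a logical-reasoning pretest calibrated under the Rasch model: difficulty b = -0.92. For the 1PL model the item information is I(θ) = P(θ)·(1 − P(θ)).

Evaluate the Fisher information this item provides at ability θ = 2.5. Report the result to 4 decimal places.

0.0307

P = 1/(1+e^{-3.4200}) = 0.9683
P(1−P) = 0.9683 × 0.0317 = 0.0307
I = P(1−P) = 0.03067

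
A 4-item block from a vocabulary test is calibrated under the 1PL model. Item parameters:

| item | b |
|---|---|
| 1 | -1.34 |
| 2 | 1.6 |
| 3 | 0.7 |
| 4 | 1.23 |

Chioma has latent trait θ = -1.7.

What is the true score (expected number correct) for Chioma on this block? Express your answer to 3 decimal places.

P(θ) = 1 / (1 + exp(−(θ − b)))
P_1 = 1/(1+e^{0.3600}) = 0.4110
P_2 = 1/(1+e^{3.3000}) = 0.0356
P_3 = 1/(1+e^{2.4000}) = 0.0832
P_4 = 1/(1+e^{2.9300}) = 0.0507
E[score] = 0.4110 + 0.0356 + 0.0832 + 0.0507 = 0.5804

0.580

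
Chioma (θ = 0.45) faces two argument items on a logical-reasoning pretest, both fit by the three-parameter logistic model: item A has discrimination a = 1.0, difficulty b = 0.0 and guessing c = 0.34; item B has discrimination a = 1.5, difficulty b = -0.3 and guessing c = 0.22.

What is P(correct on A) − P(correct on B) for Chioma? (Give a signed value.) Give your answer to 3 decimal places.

-0.066

P(θ) = c + (1 − c) · 1 / (1 + exp(−a(θ − b)))
P_A = 0.7430
P_B = 0.8088
P_A − P_B = -0.0658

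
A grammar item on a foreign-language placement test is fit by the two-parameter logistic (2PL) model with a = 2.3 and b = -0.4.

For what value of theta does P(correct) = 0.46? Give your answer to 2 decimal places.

-0.47

P(theta) = 1 / (1 + exp(−a(theta − b)))
logit = ln(0.4600/0.5400) = -0.1603
theta = b + logit/(a) = -0.4 + (-0.1603)/2.3000 = -0.4697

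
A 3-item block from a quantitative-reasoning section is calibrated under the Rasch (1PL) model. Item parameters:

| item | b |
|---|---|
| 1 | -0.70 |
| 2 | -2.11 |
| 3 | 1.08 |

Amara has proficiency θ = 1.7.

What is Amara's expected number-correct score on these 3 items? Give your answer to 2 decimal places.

2.55

P(θ) = 1 / (1 + exp(−(θ − b)))
P_1 = 1/(1+e^{-2.4000}) = 0.9168
P_2 = 1/(1+e^{-3.8100}) = 0.9783
P_3 = 1/(1+e^{-0.6200}) = 0.6502
E[score] = 0.9168 + 0.9783 + 0.6502 = 2.5454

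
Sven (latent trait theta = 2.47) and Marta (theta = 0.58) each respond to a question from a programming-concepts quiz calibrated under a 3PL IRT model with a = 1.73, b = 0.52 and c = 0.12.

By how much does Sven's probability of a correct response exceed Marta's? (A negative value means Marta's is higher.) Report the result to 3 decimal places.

P(theta) = c + (1 − c) · 1 / (1 + exp(−a(theta − b)))
P(Sven) = 0.9708  [exponent 3.3735]
P(Marta) = 0.5828  [exponent 0.1038]
Difference = 0.9708 − 0.5828 = 0.3880

0.388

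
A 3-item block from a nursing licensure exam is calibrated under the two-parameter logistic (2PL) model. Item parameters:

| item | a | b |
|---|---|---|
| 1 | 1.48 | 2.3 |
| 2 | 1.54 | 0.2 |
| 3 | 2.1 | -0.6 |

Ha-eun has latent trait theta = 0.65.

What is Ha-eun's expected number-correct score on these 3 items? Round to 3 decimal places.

1.679

P(theta) = 1 / (1 + exp(−a(theta − b)))
P_1 = 1/(1+e^{2.4420}) = 0.0800
P_2 = 1/(1+e^{-0.6930}) = 0.6666
P_3 = 1/(1+e^{-2.6250}) = 0.9325
E[score] = 0.0800 + 0.6666 + 0.9325 = 1.6791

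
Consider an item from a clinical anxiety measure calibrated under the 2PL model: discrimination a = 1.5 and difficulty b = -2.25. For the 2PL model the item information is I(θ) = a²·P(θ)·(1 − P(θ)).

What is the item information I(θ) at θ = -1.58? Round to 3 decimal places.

P = 1/(1+e^{-1.0050}) = 0.7320
P(1−P) = 0.7320 × 0.2680 = 0.1962
I = a² × P(1−P) = 1.5² × 0.1962 = 0.44135

0.441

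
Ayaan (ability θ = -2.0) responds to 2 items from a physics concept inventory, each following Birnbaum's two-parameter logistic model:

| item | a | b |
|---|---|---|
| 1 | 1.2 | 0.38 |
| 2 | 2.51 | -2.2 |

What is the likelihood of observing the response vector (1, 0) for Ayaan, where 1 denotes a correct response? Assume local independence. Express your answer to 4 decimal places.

P(θ) = 1 / (1 + exp(−a(θ − b)))
P_1 = 1/(1+e^{2.8560}) = 0.0544
P_2 = 1/(1+e^{-0.5020}) = 0.6229
L = P_1 × (1−P_2) = 0.0544 × 0.3771 = 0.02050

0.0205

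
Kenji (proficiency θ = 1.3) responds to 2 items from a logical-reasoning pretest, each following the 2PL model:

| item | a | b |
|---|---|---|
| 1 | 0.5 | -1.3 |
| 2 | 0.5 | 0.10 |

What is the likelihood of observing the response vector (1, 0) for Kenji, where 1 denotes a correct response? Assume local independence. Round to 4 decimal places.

0.2785

P(θ) = 1 / (1 + exp(−a(θ − b)))
P_1 = 1/(1+e^{-1.3000}) = 0.7858
P_2 = 1/(1+e^{-0.6000}) = 0.6457
L = P_1 × (1−P_2) = 0.7858 × 0.3543 = 0.27846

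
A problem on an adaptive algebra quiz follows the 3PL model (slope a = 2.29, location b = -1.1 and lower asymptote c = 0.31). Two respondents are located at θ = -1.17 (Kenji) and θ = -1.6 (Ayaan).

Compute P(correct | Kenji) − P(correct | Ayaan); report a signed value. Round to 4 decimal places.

P(θ) = c + (1 − c) · 1 / (1 + exp(−a(θ − b)))
P(Kenji) = 0.6274  [exponent -0.1603]
P(Ayaan) = 0.4766  [exponent -1.1450]
Difference = 0.6274 − 0.4766 = 0.1508

0.1508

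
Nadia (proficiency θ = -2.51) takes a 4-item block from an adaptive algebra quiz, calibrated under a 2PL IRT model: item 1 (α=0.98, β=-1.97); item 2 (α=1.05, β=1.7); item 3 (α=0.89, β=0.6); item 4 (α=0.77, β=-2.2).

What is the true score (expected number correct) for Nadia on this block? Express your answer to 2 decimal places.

P(θ) = 1 / (1 + exp(−α(θ − β)))
P_1 = 1/(1+e^{0.5292}) = 0.3707
P_2 = 1/(1+e^{4.4205}) = 0.0119
P_3 = 1/(1+e^{2.7679}) = 0.0591
P_4 = 1/(1+e^{0.2387}) = 0.4406
E[score] = 0.3707 + 0.0119 + 0.0591 + 0.4406 = 0.8823

0.88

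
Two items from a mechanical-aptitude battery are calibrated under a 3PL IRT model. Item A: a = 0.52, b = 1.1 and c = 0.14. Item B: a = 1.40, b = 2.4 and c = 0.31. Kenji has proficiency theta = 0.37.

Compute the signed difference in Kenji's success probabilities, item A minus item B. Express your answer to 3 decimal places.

0.141

P(theta) = c + (1 − c) · 1 / (1 + exp(−a(theta − b)))
P_A = 0.4894
P_B = 0.3480
P_A − P_B = 0.1413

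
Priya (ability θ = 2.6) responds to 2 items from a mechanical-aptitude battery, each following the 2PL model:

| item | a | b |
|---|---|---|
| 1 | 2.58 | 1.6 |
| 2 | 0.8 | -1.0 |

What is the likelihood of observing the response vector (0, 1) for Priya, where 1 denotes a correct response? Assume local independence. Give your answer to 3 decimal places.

0.067

P(θ) = 1 / (1 + exp(−a(θ − b)))
P_1 = 1/(1+e^{-2.5800}) = 0.9296
P_2 = 1/(1+e^{-2.8800}) = 0.9468
L = (1−P_1) × P_2 = 0.0704 × 0.9468 = 0.06669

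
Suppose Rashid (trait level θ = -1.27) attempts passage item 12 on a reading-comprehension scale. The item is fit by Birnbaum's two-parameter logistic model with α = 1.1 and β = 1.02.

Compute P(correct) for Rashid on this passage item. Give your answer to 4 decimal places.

P(θ) = 1 / (1 + exp(−α(θ − β)))
Exponent: 1.1 × (-1.27 − 1.02) = -2.5190
1/(1 + e^{2.5190}) = 0.0745

0.0745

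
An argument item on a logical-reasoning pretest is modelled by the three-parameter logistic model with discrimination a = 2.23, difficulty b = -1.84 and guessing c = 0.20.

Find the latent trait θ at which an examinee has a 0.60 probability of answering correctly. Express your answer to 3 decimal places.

P(θ) = c + (1 − c) · 1 / (1 + exp(−a(θ − b)))
Remove guessing floor: (0.60 − 0.20)/(1 − 0.20) = 0.5000
logit = ln(0.5000/0.5000) = 0.0000
θ = b + logit/(a) = -1.84 + 0.0000/2.2300 = -1.8400

-1.840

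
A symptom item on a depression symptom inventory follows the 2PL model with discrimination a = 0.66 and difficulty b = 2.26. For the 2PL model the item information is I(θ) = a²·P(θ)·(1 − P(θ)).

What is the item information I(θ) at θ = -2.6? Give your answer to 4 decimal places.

0.0163

P = 1/(1+e^{3.2076}) = 0.0389
P(1−P) = 0.0389 × 0.9611 = 0.0374
I = a² × P(1−P) = 0.66² × 0.0374 = 0.01628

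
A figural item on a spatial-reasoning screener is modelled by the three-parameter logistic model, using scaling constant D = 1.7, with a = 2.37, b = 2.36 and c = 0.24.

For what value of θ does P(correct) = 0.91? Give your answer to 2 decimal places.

P(θ) = c + (1 − c) · 1 / (1 + exp(−D·a(θ − b)))
Remove guessing floor: (0.91 − 0.24)/(1 − 0.24) = 0.8816
logit = ln(0.8816/0.1184) = 2.0075
θ = b + logit/(1.7·a) = 2.36 + 2.0075/4.0290 = 2.8583

2.86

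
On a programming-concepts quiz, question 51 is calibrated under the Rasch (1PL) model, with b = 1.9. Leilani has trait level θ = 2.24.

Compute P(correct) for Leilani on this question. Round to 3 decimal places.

P(θ) = 1 / (1 + exp(−(θ − b)))
Exponent: (2.24 − 1.9) = 0.3400
1/(1 + e^{-0.3400}) = 0.5842
P = 0.5842

0.584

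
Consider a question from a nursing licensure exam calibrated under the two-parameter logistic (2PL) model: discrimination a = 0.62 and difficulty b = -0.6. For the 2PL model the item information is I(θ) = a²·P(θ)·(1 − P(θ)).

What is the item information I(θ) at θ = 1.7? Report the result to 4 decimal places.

P = 1/(1+e^{-1.4260}) = 0.8063
P(1−P) = 0.8063 × 0.1937 = 0.1562
I = a² × P(1−P) = 0.62² × 0.1562 = 0.06004

0.0600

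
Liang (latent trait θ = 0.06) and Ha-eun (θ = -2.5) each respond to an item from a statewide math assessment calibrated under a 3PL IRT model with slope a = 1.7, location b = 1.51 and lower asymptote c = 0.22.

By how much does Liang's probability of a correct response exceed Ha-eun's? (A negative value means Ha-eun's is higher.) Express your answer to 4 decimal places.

0.0603

P(θ) = c + (1 − c) · 1 / (1 + exp(−a(θ − b)))
P(Liang) = 0.2811  [exponent -2.4650]
P(Ha-eun) = 0.2209  [exponent -6.8170]
Difference = 0.2811 − 0.2209 = 0.0603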